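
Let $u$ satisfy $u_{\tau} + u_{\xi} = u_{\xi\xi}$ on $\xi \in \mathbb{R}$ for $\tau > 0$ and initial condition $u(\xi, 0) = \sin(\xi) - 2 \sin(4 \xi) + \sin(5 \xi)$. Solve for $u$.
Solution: Change to a moving frame: let $\eta = \xi - \tau$, $\sigma = \tau$ and write $u(\xi,\tau) = w(\eta,\sigma)$.
By the chain rule $u_{\tau} = w_{\sigma} - w_{\eta}$, $u_{\xi} = w_{\eta}$, $u_{\xi\xi} = w_{\eta\eta}$.
Then $u_{\tau} + u_{\xi} = w_{\sigma}$: the advection term cancels and the PDE becomes the heat equation $w_{\sigma} = w_{\eta\eta}$ on $\eta \in \mathbb{R}$.
Initial data: $w(\eta,0) = u(\eta,0) = \sin(\eta) - 2 \sin(4 \eta) + \sin(5 \eta)$.
On $\eta \in \mathbb{R}$ each mode satisfies $(\sin(n\eta))'' = -n^2 \sin(n\eta)$, so $e^{-n^2\sigma} \sin(n\eta)$ solves the heat equation; by superposition $w(\eta,\sigma) = \sum c_n e^{-n^2\sigma} \sin(n\eta)$.
Reading off the coefficients: $c_1=1, c_4=-2, c_5=1$, so $w(\eta,\sigma) = e^{-\sigma} \sin(\eta) - 2 e^{-16 \sigma} \sin(4 \eta) + e^{-25 \sigma} \sin(5 \eta)$.
Substituting back $\eta = \xi - \tau$, $\sigma = \tau$: $u(\xi,\tau) = w(\xi - \tau, \tau)$.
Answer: $u(\xi, \tau) = - e^{-\tau} \sin(\tau - \xi) + 2 e^{-16 \tau} \sin(4 \tau - 4 \xi) -  e^{-25 \tau} \sin(5 \tau - 5 \xi)$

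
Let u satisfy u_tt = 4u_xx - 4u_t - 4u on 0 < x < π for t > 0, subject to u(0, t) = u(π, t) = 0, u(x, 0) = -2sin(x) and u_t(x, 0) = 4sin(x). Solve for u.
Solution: Substitute u = exp(-2t)w.
Then u_t = exp(-2t)(w_t - 2w), u_tt = exp(-2t)(w_tt - 4w_t + 4w), u_xx = exp(-2t)w_xx; substituting and dividing by exp(-2t), the lower-order terms cancel: w_tt = 4w_xx (standard wave equation).
Data for w: w(x,0) = u(x,0) = -2sin(x); w_t(x,0) = u_t(x,0) + 2u(x,0) = 0. The boundary conditions carry over: w(0,t) = w(π,t) = 0.
Separating variables: w = Σ [A_n cos(ω_n t) + B_n sin(ω_n t)] sin(nx), ω_n = 2n. From ICs: A_1=-2.
So w(x,t) = -2sin(x)cos(2t), and u(x,t) = exp(-2t)w(x,t).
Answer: u(x, t) = -2exp(-2t)sin(x)cos(2t)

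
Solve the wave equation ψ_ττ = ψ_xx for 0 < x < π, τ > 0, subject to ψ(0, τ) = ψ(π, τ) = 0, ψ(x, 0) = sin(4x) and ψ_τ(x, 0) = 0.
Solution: Separating variables: ψ = Σ [A_n cos(ω_n τ) + B_n sin(ω_n τ)] sin(nx), ω_n = n. From ICs: A_4=1.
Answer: ψ(x, τ) = sin(4x)cos(4τ)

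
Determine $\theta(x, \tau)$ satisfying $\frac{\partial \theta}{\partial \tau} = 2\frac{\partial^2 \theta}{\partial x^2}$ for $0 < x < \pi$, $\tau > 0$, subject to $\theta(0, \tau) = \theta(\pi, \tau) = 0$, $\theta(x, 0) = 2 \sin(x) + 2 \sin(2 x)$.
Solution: Separating variables: $\theta = \sum c_n e^{-2n^2\tau} \sin(nx)$. From $\theta(x,0) = 2 \sin(x) + 2 \sin(2 x)$: $c_1=2, c_2=2$.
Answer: $\theta(x, \tau) = 2 e^{-2 \tau} \sin(x) + 2 e^{-8 \tau} \sin(2 x)$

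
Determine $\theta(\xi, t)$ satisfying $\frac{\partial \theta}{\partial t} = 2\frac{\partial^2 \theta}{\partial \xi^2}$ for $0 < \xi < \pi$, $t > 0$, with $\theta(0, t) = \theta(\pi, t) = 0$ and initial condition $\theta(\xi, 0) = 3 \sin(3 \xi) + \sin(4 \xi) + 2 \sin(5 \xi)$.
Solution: Using separation of variables $\theta = X(\xi)G(t)$:
Eigenfunctions: $\sin(n\xi)$, $n = 1, 2, 3, \ldots$
General solution: $\theta(\xi, t) = \sum c_n \sin(n\xi) e^{-2n^2 t}$
Matching $\theta(\xi,0) = 3 \sin(3 \xi) + \sin(4 \xi) + 2 \sin(5 \xi)$ term by term: $c_3=3, c_4=1, c_5=2$.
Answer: $\theta(\xi, t) = 3 e^{-18 t} \sin(3 \xi) + e^{-32 t} \sin(4 \xi) + 2 e^{-50 t} \sin(5 \xi)$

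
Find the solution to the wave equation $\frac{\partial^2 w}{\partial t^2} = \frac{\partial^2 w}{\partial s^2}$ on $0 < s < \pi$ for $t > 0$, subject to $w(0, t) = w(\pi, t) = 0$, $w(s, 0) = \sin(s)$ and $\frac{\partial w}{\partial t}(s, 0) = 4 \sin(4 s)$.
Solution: Using separation of variables $w = X(s)T(t)$:
Eigenfunctions: $\sin(ns)$, $n = 1, 2, 3, \ldots$
General solution: $w(s, t) = \sum [A_n \cos(n t) + B_n \sin(n t)] \sin(ns)$
From $w(s,0) = \sin(s)$: $A_1=1$. From $w_t(s,0) = 4 \sin(4 s)$, using $w_t(s,0) = \sum \omega_n B_n \sin(ns)$ with $\omega_n = n$: $B_4 = 4/4 = 1$.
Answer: $w(s, t) = \sin(s) \cos(t) + \sin(4 s) \sin(4 t)$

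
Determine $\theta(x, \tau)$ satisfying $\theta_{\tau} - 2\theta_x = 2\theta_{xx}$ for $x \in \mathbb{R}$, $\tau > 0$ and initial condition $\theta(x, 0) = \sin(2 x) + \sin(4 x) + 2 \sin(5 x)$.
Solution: Moving frame: $\eta = x + 2\tau$, $\sigma = \tau$, $\theta = u(\eta,\sigma)$, so $\theta_{\tau} = u_{\sigma} + 2u_{\eta}$ and $\theta_{xx} = u_{\eta\eta}$.
Hence $\theta_{\tau} - 2\theta_x = u_{\sigma}$ and the PDE becomes the heat equation $u_{\sigma} = 2u_{\eta\eta}$ on $\eta \in \mathbb{R}$.
Initial data: $u(\eta,0) = \theta(\eta,0) = \sin(2 \eta) + \sin(4 \eta) + 2 \sin(5 \eta)$. Each mode $\sin(n\eta)$ decays as $e^{-2n^2\sigma}$ on $\mathbb{R}$, so $u(\eta,\sigma) = \sum c_n e^{-2n^2\sigma} \sin(n\eta)$ with $c_2=1, c_4=1, c_5=2$: $u(\eta,\sigma) = e^{-8 \sigma} \sin(2 \eta) + e^{-32 \sigma} \sin(4 \eta) + 2 e^{-50 \sigma} \sin(5 \eta)$.
Substituting back: $\theta(x,\tau) = u(x + 2\tau, \tau)$.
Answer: $\theta(x, \tau) = e^{-8 \tau} \sin(4 \tau + 2 x) + e^{-32 \tau} \sin(8 \tau + 4 x) + 2 e^{-50 \tau} \sin(10 \tau + 5 x)$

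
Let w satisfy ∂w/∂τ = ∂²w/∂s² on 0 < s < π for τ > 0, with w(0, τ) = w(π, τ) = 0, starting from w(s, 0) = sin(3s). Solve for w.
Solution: Using separation of variables w = X(s)T(τ):
Eigenfunctions: sin(ns), n = 1, 2, 3, ...
General solution: w(s, τ) = Σ c_n sin(ns) exp(-n² τ)
Matching w(s,0) = sin(3s) term by term: c_3=1.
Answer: w(s, τ) = exp(-9τ)sin(3s)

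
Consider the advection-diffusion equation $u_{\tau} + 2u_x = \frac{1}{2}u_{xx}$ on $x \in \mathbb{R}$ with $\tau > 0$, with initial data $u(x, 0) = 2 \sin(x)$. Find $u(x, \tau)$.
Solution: Moving frame: $\eta = x - 2\tau$, $\sigma = \tau$, $u = w(\eta,\sigma)$, so $u_{\tau} = w_{\sigma} - 2w_{\eta}$ and $u_{xx} = w_{\eta\eta}$.
Hence $u_{\tau} + 2u_x = w_{\sigma}$ and the PDE becomes the heat equation $w_{\sigma} = \frac{1}{2}w_{\eta\eta}$ on $\eta \in \mathbb{R}$.
Initial data: $w(\eta,0) = u(\eta,0) = 2 \sin(\eta)$. Each mode $\sin(n\eta)$ decays as $e^{-n^2\sigma/2}$ on $\mathbb{R}$, so $w(\eta,\sigma) = \sum c_n e^{-n^2\sigma/2} \sin(n\eta)$ with $c_1=2$: $w(\eta,\sigma) = 2 e^{-\sigma/2} \sin(\eta)$.
Substituting back: $u(x,\tau) = w(x - 2\tau, \tau)$.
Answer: $u(x, \tau) = -2 e^{-\tau/2} \sin(2 \tau - x)$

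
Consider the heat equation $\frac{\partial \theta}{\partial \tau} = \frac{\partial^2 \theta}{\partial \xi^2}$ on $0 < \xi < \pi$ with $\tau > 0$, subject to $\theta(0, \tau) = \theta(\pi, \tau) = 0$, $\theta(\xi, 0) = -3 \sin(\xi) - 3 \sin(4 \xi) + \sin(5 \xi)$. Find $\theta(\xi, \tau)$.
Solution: Using separation of variables $\theta = X(\xi)G(\tau)$:
Eigenfunctions: $\sin(n\xi)$, $n = 1, 2, 3, \ldots$
General solution: $\theta(\xi, \tau) = \sum c_n \sin(n\xi) e^{-n^2 \tau}$
Matching $\theta(\xi,0) = -3 \sin(\xi) - 3 \sin(4 \xi) + \sin(5 \xi)$ term by term: $c_1=-3, c_4=-3, c_5=1$.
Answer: $\theta(\xi, \tau) = -3 e^{-\tau} \sin(\xi) - 3 e^{-16 \tau} \sin(4 \xi) + e^{-25 \tau} \sin(5 \xi)$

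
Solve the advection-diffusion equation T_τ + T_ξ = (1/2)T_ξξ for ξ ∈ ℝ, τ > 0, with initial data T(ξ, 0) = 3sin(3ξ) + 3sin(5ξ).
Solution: Change to a moving frame: let η = ξ - τ, σ = τ and write T(ξ,τ) = u(η,σ).
By the chain rule T_τ = u_σ - u_η, T_ξ = u_η, T_ξξ = u_ηη.
Then T_τ + T_ξ = u_σ: the advection term cancels and the PDE becomes the heat equation u_σ = (1/2)u_ηη on η ∈ ℝ.
Initial data: u(η,0) = T(η,0) = 3sin(3η) + 3sin(5η).
On η ∈ ℝ each mode satisfies (sin(nη))″ = -n² sin(nη), so exp(-n²σ/2) sin(nη) solves the heat equation; by superposition u(η,σ) = Σ c_n exp(-n²σ/2) sin(nη).
Reading off the coefficients: c_3=3, c_5=3, so u(η,σ) = 3exp(-9σ/2)sin(3η) + 3exp(-25σ/2)sin(5η).
Substituting back η = ξ - τ, σ = τ: T(ξ,τ) = u(ξ - τ, τ).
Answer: T(ξ, τ) = 3exp(-9τ/2)sin(3ξ - 3τ) + 3exp(-25τ/2)sin(5ξ - 5τ)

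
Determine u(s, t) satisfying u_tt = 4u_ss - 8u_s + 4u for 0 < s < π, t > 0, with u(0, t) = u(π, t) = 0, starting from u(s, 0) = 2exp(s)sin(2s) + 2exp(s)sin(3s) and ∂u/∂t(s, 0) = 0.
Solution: Substitute u = exp(s)w, i.e. w = exp(-s)u.
By the product rule, u_s = exp(s)(w_s + w), u_ss = exp(s)(w_ss + 2w_s + w), u_tt = exp(s)w_tt.
Substituting into the PDE and dividing by exp(s): w_tt = 4(w_ss + 2w_s + w) - 8(w_s + w) + 4w.
The lower-order terms cancel, leaving the standard wave equation w_tt = 4w_ss.
Initial data for w: w(s,0) = exp(-s)u(s,0) = 2sin(2s) + 2sin(3s); w_t(s,0) = exp(-s)u_t(s,0) = 0. The boundary conditions carry over: w(0,t) = w(π,t) = 0.
Solve for w:
  Using separation of variables w = X(s)T(t):
  Eigenfunctions: sin(ns), n = 1, 2, 3, ...
  General solution: w(s, t) = Σ [A_n cos(2n t) + B_n sin(2n t)] sin(ns)
  From w(s,0) = 2sin(2s) + 2sin(3s): A_2=2, A_3=2. From w_t(s,0) = 0: all B_n = 0.
Hence w(s,t) = 2sin(2s)cos(4t) + 2sin(3s)cos(6t).
Transform back: u(s,t) = exp(s)w(s,t).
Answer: u(s, t) = 2exp(s)sin(2s)cos(4t) + 2exp(s)sin(3s)cos(6t)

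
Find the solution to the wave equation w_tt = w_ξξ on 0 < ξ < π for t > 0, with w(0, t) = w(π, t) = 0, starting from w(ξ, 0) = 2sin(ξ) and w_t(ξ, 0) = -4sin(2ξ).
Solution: Using separation of variables w = X(ξ)T(t):
Eigenfunctions: sin(nξ), n = 1, 2, 3, ...
General solution: w(ξ, t) = Σ [A_n cos(n t) + B_n sin(n t)] sin(nξ)
From w(ξ,0) = 2sin(ξ): A_1=2. From w_t(ξ,0) = -4sin(2ξ), using w_t(ξ,0) = Σ ω_n B_n sin(nξ) with ω_n = n: B_2 = (-4)/2 = -2.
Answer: w(ξ, t) = -2sin(2t)sin(2ξ) + 2sin(ξ)cos(t)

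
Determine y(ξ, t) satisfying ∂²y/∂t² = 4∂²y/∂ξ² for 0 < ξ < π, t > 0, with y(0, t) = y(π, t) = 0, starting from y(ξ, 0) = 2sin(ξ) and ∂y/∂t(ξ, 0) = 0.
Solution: Using separation of variables y = X(ξ)T(t):
Eigenfunctions: sin(nξ), n = 1, 2, 3, ...
General solution: y(ξ, t) = Σ [A_n cos(2n t) + B_n sin(2n t)] sin(nξ)
From y(ξ,0) = 2sin(ξ): A_1=2. From y_t(ξ,0) = 0: all B_n = 0.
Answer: y(ξ, t) = 2sin(ξ)cos(2t)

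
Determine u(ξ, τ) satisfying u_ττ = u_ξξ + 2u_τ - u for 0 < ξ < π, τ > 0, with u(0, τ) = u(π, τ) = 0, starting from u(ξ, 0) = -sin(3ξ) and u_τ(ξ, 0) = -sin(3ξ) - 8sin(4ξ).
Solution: Substitute u = exp(τ)w, i.e. w = exp(-τ)u.
By the product rule, u_τ = exp(τ)(w_τ + w), u_ττ = exp(τ)(w_ττ + 2w_τ + w), u_ξξ = exp(τ)w_ξξ.
Substituting into the PDE and dividing by exp(τ): w_ττ + 2w_τ + w = w_ξξ + 2(w_τ + w) - w.
The lower-order terms cancel, leaving the standard wave equation w_ττ = w_ξξ.
Initial data for w: w(ξ,0) = u(ξ,0) = -sin(3ξ); w_τ(ξ,0) = u_τ(ξ,0) - u(ξ,0) = -8sin(4ξ). The boundary conditions carry over: w(0,τ) = w(π,τ) = 0.
Solve for w:
  Using separation of variables w = X(ξ)T(τ):
  Eigenfunctions: sin(nξ), n = 1, 2, 3, ...
  General solution: w(ξ, τ) = Σ [A_n cos(n τ) + B_n sin(n τ)] sin(nξ)
  From w(ξ,0) = -sin(3ξ): A_3=-1. From w_τ(ξ,0) = -8sin(4ξ), using w_τ(ξ,0) = Σ ω_n B_n sin(nξ) with ω_n = n: B_4 = (-8)/4 = -2.
Hence w(ξ,τ) = -sin(3ξ)cos(3τ) - 2sin(4ξ)sin(4τ).
Transform back: u(ξ,τ) = exp(τ)w(ξ,τ).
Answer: u(ξ, τ) = -exp(τ)sin(3ξ)cos(3τ) - 2exp(τ)sin(4ξ)sin(4τ)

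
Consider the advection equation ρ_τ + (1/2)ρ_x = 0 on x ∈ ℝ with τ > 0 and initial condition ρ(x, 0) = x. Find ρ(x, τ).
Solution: By method of characteristics (waves move right with speed 1/2):
Along characteristics x - (1/2)τ = const, ρ is constant, so ρ(x,τ) = f(x - (1/2)τ) with f = ρ(·, 0).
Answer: ρ(x, τ) = x - (1/2)τ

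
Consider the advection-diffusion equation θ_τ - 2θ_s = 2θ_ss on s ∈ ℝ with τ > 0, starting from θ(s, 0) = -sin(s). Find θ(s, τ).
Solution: Moving frame: η = s + 2τ, σ = τ, θ = u(η,σ), so θ_τ = u_σ + 2u_η and θ_ss = u_ηη.
Hence θ_τ - 2θ_s = u_σ and the PDE becomes the heat equation u_σ = 2u_ηη on η ∈ ℝ.
Initial data: u(η,0) = θ(η,0) = -sin(η). Each mode sin(nη) decays as exp(-2n²σ) on ℝ, so u(η,σ) = Σ c_n exp(-2n²σ) sin(nη) with c_1=-1: u(η,σ) = -exp(-2σ)sin(η).
Substituting back: θ(s,τ) = u(s + 2τ, τ).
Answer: θ(s, τ) = -exp(-2τ)sin(s + 2τ)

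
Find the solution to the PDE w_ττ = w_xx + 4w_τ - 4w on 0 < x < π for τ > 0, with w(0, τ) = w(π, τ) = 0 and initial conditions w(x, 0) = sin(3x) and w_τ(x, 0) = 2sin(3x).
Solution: Substitute w = exp(2τ)u.
Then w_τ = exp(2τ)(u_τ + 2u), w_ττ = exp(2τ)(u_ττ + 4u_τ + 4u), w_xx = exp(2τ)u_xx; substituting and dividing by exp(2τ), the lower-order terms cancel: u_ττ = u_xx (standard wave equation).
Data for u: u(x,0) = w(x,0) = sin(3x); u_τ(x,0) = w_τ(x,0) - 2w(x,0) = 0. The boundary conditions carry over: u(0,τ) = u(π,τ) = 0.
Separating variables: u = Σ [A_n cos(ω_n τ) + B_n sin(ω_n τ)] sin(nx), ω_n = n. From ICs: A_3=1.
So u(x,τ) = sin(3x)cos(3τ), and w(x,τ) = exp(2τ)u(x,τ).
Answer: w(x, τ) = exp(2τ)sin(3x)cos(3τ)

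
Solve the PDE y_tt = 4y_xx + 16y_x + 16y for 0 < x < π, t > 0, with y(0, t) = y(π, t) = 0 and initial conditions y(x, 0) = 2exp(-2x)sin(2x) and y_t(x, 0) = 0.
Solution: Substitute y = exp(-2x)u.
Then y_x = exp(-2x)(u_x - 2u), y_xx = exp(-2x)(u_xx - 4u_x + 4u), y_tt = exp(-2x)u_tt; substituting and dividing by exp(-2x), the lower-order terms cancel: u_tt = 4u_xx (standard wave equation).
Data for u: u(x,0) = exp(2x)y(x,0) = 2sin(2x); u_t(x,0) = exp(2x)y_t(x,0) = 0. The boundary conditions carry over: u(0,t) = u(π,t) = 0.
Separating variables: u = Σ [A_n cos(ω_n t) + B_n sin(ω_n t)] sin(nx), ω_n = 2n. From ICs: A_2=2.
So u(x,t) = 2sin(2x)cos(4t), and y(x,t) = exp(-2x)u(x,t).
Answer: y(x, t) = 2exp(-2x)sin(2x)cos(4t)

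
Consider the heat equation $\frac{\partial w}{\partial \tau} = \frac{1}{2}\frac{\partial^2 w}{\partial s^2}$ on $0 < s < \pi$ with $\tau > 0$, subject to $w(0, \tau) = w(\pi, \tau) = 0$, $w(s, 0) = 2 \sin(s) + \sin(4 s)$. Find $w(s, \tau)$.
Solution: Using separation of variables $w = X(s)T(\tau)$:
Eigenfunctions: $\sin(ns)$, $n = 1, 2, 3, \ldots$
General solution: $w(s, \tau) = \sum c_n \sin(ns) e^{-n^2 \tau/2}$
Matching $w(s,0) = 2 \sin(s) + \sin(4 s)$ term by term: $c_1=2, c_4=1$.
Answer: $w(s, \tau) = e^{-8 \tau} \sin(4 s) + 2 e^{-\tau/2} \sin(s)$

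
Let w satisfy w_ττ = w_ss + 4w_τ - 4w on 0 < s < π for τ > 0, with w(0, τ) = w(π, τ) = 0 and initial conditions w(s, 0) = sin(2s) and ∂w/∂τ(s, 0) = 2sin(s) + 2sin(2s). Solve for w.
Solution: Substitute w = exp(2τ)u, i.e. u = exp(-2τ)w.
By the product rule, w_τ = exp(2τ)(u_τ + 2u), w_ττ = exp(2τ)(u_ττ + 4u_τ + 4u), w_ss = exp(2τ)u_ss.
Substituting into the PDE and dividing by exp(2τ): u_ττ + 4u_τ + 4u = u_ss + 4(u_τ + 2u) - 4u.
The lower-order terms cancel, leaving the standard wave equation u_ττ = u_ss.
Initial data for u: u(s,0) = w(s,0) = sin(2s); u_τ(s,0) = w_τ(s,0) - 2w(s,0) = 2sin(s). The boundary conditions carry over: u(0,τ) = u(π,τ) = 0.
Solve for u:
  Using separation of variables u = X(s)T(τ):
  Eigenfunctions: sin(ns), n = 1, 2, 3, ...
  General solution: u(s, τ) = Σ [A_n cos(n τ) + B_n sin(n τ)] sin(ns)
  From u(s,0) = sin(2s): A_2=1. From u_τ(s,0) = 2sin(s), using u_τ(s,0) = Σ ω_n B_n sin(ns) with ω_n = n: B_1 = 2/1 = 2.
Hence u(s,τ) = 2sin(s)sin(τ) + sin(2s)cos(2τ).
Transform back: w(s,τ) = exp(2τ)u(s,τ).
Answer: w(s, τ) = 2exp(2τ)sin(s)sin(τ) + exp(2τ)sin(2s)cos(2τ)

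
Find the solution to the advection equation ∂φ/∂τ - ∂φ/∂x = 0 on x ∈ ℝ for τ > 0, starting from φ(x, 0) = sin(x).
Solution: By characteristics (dx/dτ = -1), φ(x,τ) = f(x + τ) with f = φ(·, 0).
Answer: φ(x, τ) = sin(x + τ)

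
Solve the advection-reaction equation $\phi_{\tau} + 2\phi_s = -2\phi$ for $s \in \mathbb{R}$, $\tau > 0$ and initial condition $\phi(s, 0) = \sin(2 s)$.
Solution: Substitute $\phi = e^{-2\tau}u$, i.e. $u = e^{2\tau}\phi$.
By the product rule, $\phi_{\tau} = e^{-2\tau}(u_{\tau} - 2u)$, $\phi_s = e^{-2\tau}u_s$.
Substituting into the PDE and dividing by $e^{-2\tau}$: $u_{\tau} - 2u + 2u_s = -2u$.
The lower-order terms cancel, leaving the standard advection equation $u_{\tau} + 2u_s = 0$.
Initial data for $u$: $u(s,0) = \phi(s,0) = \sin(2 s)$.
Solve for $u$:
  By method of characteristics (waves move right with speed 2):
  Along characteristics $s - 2\tau =$ const, $u$ is constant, so $u(s,\tau) = f(s - 2\tau)$ with $f = u( \cdot , 0)$.
Hence $u(s,\tau) = \sin(2 s - 4 \tau)$.
Transform back: $\phi(s,\tau) = e^{-2\tau}u(s,\tau)$.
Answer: $\phi(s, \tau) = - e^{-2 \tau} \sin(4 \tau - 2 s)$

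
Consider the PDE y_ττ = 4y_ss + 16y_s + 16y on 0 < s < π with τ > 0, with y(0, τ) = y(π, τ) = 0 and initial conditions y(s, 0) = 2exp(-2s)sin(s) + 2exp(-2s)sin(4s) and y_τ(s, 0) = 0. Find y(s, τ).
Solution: Substitute y = exp(-2s)u, i.e. u = exp(2s)y.
By the product rule, y_s = exp(-2s)(u_s - 2u), y_ss = exp(-2s)(u_ss - 4u_s + 4u), y_ττ = exp(-2s)u_ττ.
Substituting into the PDE and dividing by exp(-2s): u_ττ = 4(u_ss - 4u_s + 4u) + 16(u_s - 2u) + 16u.
The lower-order terms cancel, leaving the standard wave equation u_ττ = 4u_ss.
Initial data for u: u(s,0) = exp(2s)y(s,0) = 2sin(s) + 2sin(4s); u_τ(s,0) = exp(2s)y_τ(s,0) = 0. The boundary conditions carry over: u(0,τ) = u(π,τ) = 0.
Solve for u:
  Using separation of variables u = X(s)T(τ):
  Eigenfunctions: sin(ns), n = 1, 2, 3, ...
  General solution: u(s, τ) = Σ [A_n cos(2n τ) + B_n sin(2n τ)] sin(ns)
  From u(s,0) = 2sin(s) + 2sin(4s): A_1=2, A_4=2. From u_τ(s,0) = 0: all B_n = 0.
Hence u(s,τ) = 2sin(s)cos(2τ) + 2sin(4s)cos(8τ).
Transform back: y(s,τ) = exp(-2s)u(s,τ).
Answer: y(s, τ) = 2exp(-2s)sin(s)cos(2τ) + 2exp(-2s)sin(4s)cos(8τ)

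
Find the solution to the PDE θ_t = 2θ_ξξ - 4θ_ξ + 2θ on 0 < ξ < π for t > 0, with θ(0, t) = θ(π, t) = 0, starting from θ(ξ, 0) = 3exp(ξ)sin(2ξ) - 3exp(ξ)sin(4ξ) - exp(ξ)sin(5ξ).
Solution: Substitute θ = exp(ξ)u, i.e. u = exp(-ξ)θ.
By the product rule, θ_ξ = exp(ξ)(u_ξ + u), θ_ξξ = exp(ξ)(u_ξξ + 2u_ξ + u), θ_t = exp(ξ)u_t.
Substituting into the PDE and dividing by exp(ξ): u_t = 2(u_ξξ + 2u_ξ + u) - 4(u_ξ + u) + 2u.
The lower-order terms cancel, leaving the standard heat equation u_t = 2u_ξξ.
Initial data for u: u(ξ,0) = exp(-ξ)θ(ξ,0) = 3sin(2ξ) - 3sin(4ξ) - sin(5ξ). The boundary conditions carry over: u(0,t) = u(π,t) = 0.
Solve for u:
  Using separation of variables u = X(ξ)G(t):
  Eigenfunctions: sin(nξ), n = 1, 2, 3, ...
  General solution: u(ξ, t) = Σ c_n sin(nξ) exp(-2n² t)
  Matching u(ξ,0) = 3sin(2ξ) - 3sin(4ξ) - sin(5ξ) term by term: c_2=3, c_4=-3, c_5=-1.
Hence u(ξ,t) = 3exp(-8t)sin(2ξ) - 3exp(-32t)sin(4ξ) - exp(-50t)sin(5ξ).
Transform back: θ(ξ,t) = exp(ξ)u(ξ,t).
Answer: θ(ξ, t) = 3exp(-8t)exp(ξ)sin(2ξ) - 3exp(-32t)exp(ξ)sin(4ξ) - exp(-50t)exp(ξ)sin(5ξ)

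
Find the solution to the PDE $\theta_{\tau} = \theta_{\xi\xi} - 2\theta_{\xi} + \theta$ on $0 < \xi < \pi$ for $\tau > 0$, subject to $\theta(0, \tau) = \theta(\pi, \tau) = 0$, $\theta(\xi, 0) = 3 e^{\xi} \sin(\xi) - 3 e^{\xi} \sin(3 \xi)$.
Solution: Substitute $\theta = e^{\xi}u$.
Then $\theta_{\xi} = e^{\xi}(u_{\xi} + u)$, $\theta_{\xi\xi} = e^{\xi}(u_{\xi\xi} + 2u_{\xi} + u)$, $\theta_{\tau} = e^{\xi}u_{\tau}$; substituting and dividing by $e^{\xi}$, the lower-order terms cancel: $u_{\tau} = u_{\xi\xi}$ (standard heat equation).
Data for $u$: $u(\xi,0) = e^{-\xi}\theta(\xi,0) = 3 \sin(\xi) - 3 \sin(3 \xi)$. The boundary conditions carry over: $u(0,\tau) = u(\pi,\tau) = 0$.
Separating variables: $u = \sum c_n e^{-n^2\tau} \sin(n\xi)$. From $u(\xi,0) = 3 \sin(\xi) - 3 \sin(3 \xi)$: $c_1=3, c_3=-3$.
So $u(\xi,\tau) = 3 e^{-\tau} \sin(\xi) - 3 e^{-9 \tau} \sin(3 \xi)$, and $\theta(\xi,\tau) = e^{\xi}u(\xi,\tau)$.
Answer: $\theta(\xi, \tau) = 3 e^{-\tau} e^{\xi} \sin(\xi) - 3 e^{-9 \tau} e^{\xi} \sin(3 \xi)$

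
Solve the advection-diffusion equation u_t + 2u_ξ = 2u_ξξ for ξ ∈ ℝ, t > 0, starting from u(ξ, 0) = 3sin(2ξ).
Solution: Moving frame: η = ξ - 2t, σ = t, u = w(η,σ), so u_t = w_σ - 2w_η and u_ξξ = w_ηη.
Hence u_t + 2u_ξ = w_σ and the PDE becomes the heat equation w_σ = 2w_ηη on η ∈ ℝ.
Initial data: w(η,0) = u(η,0) = 3sin(2η). Each mode sin(nη) decays as exp(-2n²σ) on ℝ, so w(η,σ) = Σ c_n exp(-2n²σ) sin(nη) with c_2=3: w(η,σ) = 3exp(-8σ)sin(2η).
Substituting back: u(ξ,t) = w(ξ - 2t, t).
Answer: u(ξ, t) = -3exp(-8t)sin(4t - 2ξ)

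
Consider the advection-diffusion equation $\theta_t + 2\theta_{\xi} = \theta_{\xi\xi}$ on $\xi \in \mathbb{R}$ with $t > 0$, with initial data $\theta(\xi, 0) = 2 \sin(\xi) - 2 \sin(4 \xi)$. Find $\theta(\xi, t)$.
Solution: Change to a moving frame: let $\eta = \xi - 2t$, $\sigma = t$ and write $\theta(\xi,t) = u(\eta,\sigma)$.
By the chain rule $\theta_t = u_{\sigma} - 2u_{\eta}$, $\theta_{\xi} = u_{\eta}$, $\theta_{\xi\xi} = u_{\eta\eta}$.
Then $\theta_t + 2\theta_{\xi} = u_{\sigma}$: the advection term cancels and the PDE becomes the heat equation $u_{\sigma} = u_{\eta\eta}$ on $\eta \in \mathbb{R}$.
Initial data: $u(\eta,0) = \theta(\eta,0) = 2 \sin(\eta) - 2 \sin(4 \eta)$.
On $\eta \in \mathbb{R}$ each mode satisfies $(\sin(n\eta))'' = -n^2 \sin(n\eta)$, so $e^{-n^2\sigma} \sin(n\eta)$ solves the heat equation; by superposition $u(\eta,\sigma) = \sum c_n e^{-n^2\sigma} \sin(n\eta)$.
Reading off the coefficients: $c_1=2, c_4=-2$, so $u(\eta,\sigma) = 2 e^{-\sigma} \sin(\eta) - 2 e^{-16 \sigma} \sin(4 \eta)$.
Substituting back $\eta = \xi - 2t$, $\sigma = t$: $\theta(\xi,t) = u(\xi - 2t, t)$.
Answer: $\theta(\xi, t) = 2 e^{-t} \sin(\xi - 2 t) - 2 e^{-16 t} \sin(4 \xi - 8 t)$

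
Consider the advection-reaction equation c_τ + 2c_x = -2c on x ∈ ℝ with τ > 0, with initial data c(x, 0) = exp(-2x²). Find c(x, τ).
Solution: Substitute c = exp(-2τ)u, i.e. u = exp(2τ)c.
By the product rule, c_τ = exp(-2τ)(u_τ - 2u), c_x = exp(-2τ)u_x.
Substituting into the PDE and dividing by exp(-2τ): u_τ - 2u + 2u_x = -2u.
The lower-order terms cancel, leaving the standard advection equation u_τ + 2u_x = 0.
Initial data for u: u(x,0) = c(x,0) = exp(-2x²).
Solve for u:
  By method of characteristics (waves move right with speed 2):
  Along characteristics x - 2τ = const, u is constant, so u(x,τ) = f(x - 2τ) with f = u(·, 0).
Hence u(x,τ) = exp(-2(x - 2τ)²).
Transform back: c(x,τ) = exp(-2τ)u(x,τ).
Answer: c(x, τ) = exp(-2τ)exp(-2(x - 2τ)²)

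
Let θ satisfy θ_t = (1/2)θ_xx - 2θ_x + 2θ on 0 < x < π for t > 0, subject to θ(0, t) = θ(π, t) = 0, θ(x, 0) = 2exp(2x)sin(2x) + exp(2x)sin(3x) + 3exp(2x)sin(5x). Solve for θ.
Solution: Substitute θ = exp(2x)u.
Then θ_x = exp(2x)(u_x + 2u), θ_xx = exp(2x)(u_xx + 4u_x + 4u), θ_t = exp(2x)u_t; substituting and dividing by exp(2x), the lower-order terms cancel: u_t = (1/2)u_xx (standard heat equation).
Data for u: u(x,0) = exp(-2x)θ(x,0) = 2sin(2x) + sin(3x) + 3sin(5x). The boundary conditions carry over: u(0,t) = u(π,t) = 0.
Separating variables: u = Σ c_n exp(-n²t/2) sin(nx). From u(x,0) = 2sin(2x) + sin(3x) + 3sin(5x): c_2=2, c_3=1, c_5=3.
So u(x,t) = 2exp(-2t)sin(2x) + exp(-9t/2)sin(3x) + 3exp(-25t/2)sin(5x), and θ(x,t) = exp(2x)u(x,t).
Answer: θ(x, t) = 2exp(-2t)exp(2x)sin(2x) + exp(-9t/2)exp(2x)sin(3x) + 3exp(-25t/2)exp(2x)sin(5x)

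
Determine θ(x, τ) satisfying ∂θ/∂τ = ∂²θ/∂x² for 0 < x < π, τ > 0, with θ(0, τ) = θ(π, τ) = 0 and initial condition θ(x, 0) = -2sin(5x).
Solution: Using separation of variables θ = X(x)G(τ):
Eigenfunctions: sin(nx), n = 1, 2, 3, ...
General solution: θ(x, τ) = Σ c_n sin(nx) exp(-n² τ)
Matching θ(x,0) = -2sin(5x) term by term: c_5=-2.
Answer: θ(x, τ) = -2exp(-25τ)sin(5x)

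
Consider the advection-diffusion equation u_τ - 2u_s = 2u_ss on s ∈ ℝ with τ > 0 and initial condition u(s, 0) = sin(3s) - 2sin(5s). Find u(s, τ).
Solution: Change to a moving frame: let η = s + 2τ, σ = τ and write u(s,τ) = w(η,σ).
By the chain rule u_τ = w_σ + 2w_η, u_s = w_η, u_ss = w_ηη.
Then u_τ - 2u_s = w_σ: the advection term cancels and the PDE becomes the heat equation w_σ = 2w_ηη on η ∈ ℝ.
Initial data: w(η,0) = u(η,0) = sin(3η) - 2sin(5η).
On η ∈ ℝ each mode satisfies (sin(nη))″ = -n² sin(nη), so exp(-2n²σ) sin(nη) solves the heat equation; by superposition w(η,σ) = Σ c_n exp(-2n²σ) sin(nη).
Reading off the coefficients: c_3=1, c_5=-2, so w(η,σ) = exp(-18σ)sin(3η) - 2exp(-50σ)sin(5η).
Substituting back η = s + 2τ, σ = τ: u(s,τ) = w(s + 2τ, τ).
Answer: u(s, τ) = exp(-18τ)sin(3s + 6τ) - 2exp(-50τ)sin(5s + 10τ)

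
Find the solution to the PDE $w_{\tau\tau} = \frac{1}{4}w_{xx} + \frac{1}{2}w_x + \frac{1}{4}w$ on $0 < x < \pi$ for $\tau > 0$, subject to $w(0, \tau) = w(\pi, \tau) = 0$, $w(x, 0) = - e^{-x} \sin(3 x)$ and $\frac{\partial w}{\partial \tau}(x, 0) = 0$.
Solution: Substitute $w = e^{-x}u$, i.e. $u = e^{x}w$.
By the product rule, $w_x = e^{-x}(u_x - u)$, $w_{xx} = e^{-x}(u_{xx} - 2u_x + u)$, $w_{\tau\tau} = e^{-x}u_{\tau\tau}$.
Substituting into the PDE and dividing by $e^{-x}$: $u_{\tau\tau} = \frac{1}{4}(u_{xx} - 2u_x + u) + \frac{1}{2}(u_x - u) + \frac{1}{4}u$.
The lower-order terms cancel, leaving the standard wave equation $u_{\tau\tau} = \frac{1}{4}u_{xx}$.
Initial data for $u$: $u(x,0) = e^{x}w(x,0) = - \sin(3 x)$; $u_{\tau}(x,0) = e^{x}w_{\tau}(x,0) = 0$. The boundary conditions carry over: $u(0,\tau) = u(\pi,\tau) = 0$.
Solve for $u$:
  Using separation of variables $u = X(x)T(\tau)$:
  Eigenfunctions: $\sin(nx)$, $n = 1, 2, 3, \ldots$
  General solution: $u(x, \tau) = \sum [A_n \cos(n \tau/2) + B_n \sin(n \tau/2)] \sin(nx)$
  From $u(x,0) = - \sin(3 x)$: $A_3=-1$. From $u_{\tau}(x,0) = 0$: all $B_n = 0$.
Hence $u(x,\tau) = - \sin(3 x) \cos(3 \tau/2)$.
Transform back: $w(x,\tau) = e^{-x}u(x,\tau)$.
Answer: $w(x, \tau) = - e^{-x} \sin(3 x) \cos(3 \tau/2)$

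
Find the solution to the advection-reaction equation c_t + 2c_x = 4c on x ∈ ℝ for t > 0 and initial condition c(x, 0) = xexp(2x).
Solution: Substitute c = exp(2x)u, i.e. u = exp(-2x)c.
By the product rule, c_x = exp(2x)(u_x + 2u), c_t = exp(2x)u_t.
Substituting into the PDE and dividing by exp(2x): u_t + 2(u_x + 2u) = 4u.
The lower-order terms cancel, leaving the standard advection equation u_t + 2u_x = 0.
Initial data for u: u(x,0) = exp(-2x)c(x,0) = x.
Solve for u:
  By method of characteristics (waves move right with speed 2):
  Along characteristics x - 2t = const, u is constant, so u(x,t) = f(x - 2t) with f = u(·, 0).
Hence u(x,t) = -2t + x.
Transform back: c(x,t) = exp(2x)u(x,t).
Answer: c(x, t) = -2texp(2x) + xexp(2x)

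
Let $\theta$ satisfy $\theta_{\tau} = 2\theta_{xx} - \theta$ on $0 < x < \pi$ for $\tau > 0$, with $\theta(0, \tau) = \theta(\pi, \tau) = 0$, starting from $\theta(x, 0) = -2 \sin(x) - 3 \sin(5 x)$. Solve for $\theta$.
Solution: Substitute $\theta = e^{-\tau}u$.
Then $\theta_{\tau} = e^{-\tau}(u_{\tau} - u)$, $\theta_{xx} = e^{-\tau}u_{xx}$; substituting and dividing by $e^{-\tau}$, the lower-order terms cancel: $u_{\tau} = 2u_{xx}$ (standard heat equation).
Data for $u$: $u(x,0) = \theta(x,0) = -2 \sin(x) - 3 \sin(5 x)$. The boundary conditions carry over: $u(0,\tau) = u(\pi,\tau) = 0$.
Separating variables: $u = \sum c_n e^{-2n^2\tau} \sin(nx)$. From $u(x,0) = -2 \sin(x) - 3 \sin(5 x)$: $c_1=-2, c_5=-3$.
So $u(x,\tau) = -2 e^{-2 \tau} \sin(x) - 3 e^{-50 \tau} \sin(5 x)$, and $\theta(x,\tau) = e^{-\tau}u(x,\tau)$.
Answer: $\theta(x, \tau) = -2 e^{-3 \tau} \sin(x) - 3 e^{-51 \tau} \sin(5 x)$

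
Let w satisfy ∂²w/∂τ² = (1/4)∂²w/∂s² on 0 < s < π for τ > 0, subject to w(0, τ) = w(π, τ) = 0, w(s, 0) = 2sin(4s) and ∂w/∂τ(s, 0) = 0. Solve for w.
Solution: Separating variables: w = Σ [A_n cos(ω_n τ) + B_n sin(ω_n τ)] sin(ns), ω_n = n/2. From ICs: A_4=2.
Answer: w(s, τ) = 2sin(4s)cos(2τ)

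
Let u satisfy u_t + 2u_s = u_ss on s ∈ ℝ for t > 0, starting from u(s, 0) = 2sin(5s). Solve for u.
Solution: Change to a moving frame: let η = s - 2t, σ = t and write u(s,t) = w(η,σ).
By the chain rule u_t = w_σ - 2w_η, u_s = w_η, u_ss = w_ηη.
Then u_t + 2u_s = w_σ: the advection term cancels and the PDE becomes the heat equation w_σ = w_ηη on η ∈ ℝ.
Initial data: w(η,0) = u(η,0) = 2sin(5η).
On η ∈ ℝ each mode satisfies (sin(nη))″ = -n² sin(nη), so exp(-n²σ) sin(nη) solves the heat equation; by superposition w(η,σ) = Σ c_n exp(-n²σ) sin(nη).
Reading off the coefficients: c_5=2, so w(η,σ) = 2exp(-25σ)sin(5η).
Substituting back η = s - 2t, σ = t: u(s,t) = w(s - 2t, t).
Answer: u(s, t) = 2exp(-25t)sin(5s - 10t)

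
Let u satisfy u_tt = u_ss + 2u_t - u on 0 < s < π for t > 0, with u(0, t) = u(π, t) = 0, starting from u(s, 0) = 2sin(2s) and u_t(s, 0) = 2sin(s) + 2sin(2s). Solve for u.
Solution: Substitute u = exp(t)w.
Then u_t = exp(t)(w_t + w), u_tt = exp(t)(w_tt + 2w_t + w), u_ss = exp(t)w_ss; substituting and dividing by exp(t), the lower-order terms cancel: w_tt = w_ss (standard wave equation).
Data for w: w(s,0) = u(s,0) = 2sin(2s); w_t(s,0) = u_t(s,0) - u(s,0) = 2sin(s). The boundary conditions carry over: w(0,t) = w(π,t) = 0.
Separating variables: w = Σ [A_n cos(ω_n t) + B_n sin(ω_n t)] sin(ns), ω_n = n. From ICs (B_n = velocity coefficient / ω_n): A_2=2, B_1=2.
So w(s,t) = 2sin(s)sin(t) + 2sin(2s)cos(2t), and u(s,t) = exp(t)w(s,t).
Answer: u(s, t) = 2exp(t)sin(s)sin(t) + 2exp(t)sin(2s)cos(2t)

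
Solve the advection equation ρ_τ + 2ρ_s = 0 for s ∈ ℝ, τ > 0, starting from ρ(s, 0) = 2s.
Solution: By method of characteristics (waves move right with speed 2):
Along characteristics s - 2τ = const, ρ is constant, so ρ(s,τ) = f(s - 2τ) with f = ρ(·, 0).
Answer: ρ(s, τ) = 2s - 4τ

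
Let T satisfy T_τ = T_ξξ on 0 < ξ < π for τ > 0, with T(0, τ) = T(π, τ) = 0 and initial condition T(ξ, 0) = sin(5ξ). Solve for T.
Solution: Using separation of variables T = X(ξ)G(τ):
Eigenfunctions: sin(nξ), n = 1, 2, 3, ...
General solution: T(ξ, τ) = Σ c_n sin(nξ) exp(-n² τ)
Matching T(ξ,0) = sin(5ξ) term by term: c_5=1.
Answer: T(ξ, τ) = exp(-25τ)sin(5ξ)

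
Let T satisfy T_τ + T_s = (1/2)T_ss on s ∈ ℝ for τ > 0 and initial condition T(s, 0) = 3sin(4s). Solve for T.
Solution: Change to a moving frame: let η = s - τ, σ = τ and write T(s,τ) = u(η,σ).
By the chain rule T_τ = u_σ - u_η, T_s = u_η, T_ss = u_ηη.
Then T_τ + T_s = u_σ: the advection term cancels and the PDE becomes the heat equation u_σ = (1/2)u_ηη on η ∈ ℝ.
Initial data: u(η,0) = T(η,0) = 3sin(4η).
On η ∈ ℝ each mode satisfies (sin(nη))″ = -n² sin(nη), so exp(-n²σ/2) sin(nη) solves the heat equation; by superposition u(η,σ) = Σ c_n exp(-n²σ/2) sin(nη).
Reading off the coefficients: c_4=3, so u(η,σ) = 3exp(-8σ)sin(4η).
Substituting back η = s - τ, σ = τ: T(s,τ) = u(s - τ, τ).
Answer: T(s, τ) = 3exp(-8τ)sin(4s - 4τ)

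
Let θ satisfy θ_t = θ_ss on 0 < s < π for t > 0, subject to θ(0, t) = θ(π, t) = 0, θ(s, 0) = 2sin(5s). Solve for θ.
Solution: Using separation of variables θ = X(s)G(t):
Eigenfunctions: sin(ns), n = 1, 2, 3, ...
General solution: θ(s, t) = Σ c_n sin(ns) exp(-n² t)
Matching θ(s,0) = 2sin(5s) term by term: c_5=2.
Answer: θ(s, t) = 2exp(-25t)sin(5s)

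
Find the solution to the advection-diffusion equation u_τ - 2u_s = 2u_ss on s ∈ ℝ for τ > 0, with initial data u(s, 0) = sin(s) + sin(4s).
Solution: Moving frame: η = s + 2τ, σ = τ, u = w(η,σ), so u_τ = w_σ + 2w_η and u_ss = w_ηη.
Hence u_τ - 2u_s = w_σ and the PDE becomes the heat equation w_σ = 2w_ηη on η ∈ ℝ.
Initial data: w(η,0) = u(η,0) = sin(η) + sin(4η). Each mode sin(nη) decays as exp(-2n²σ) on ℝ, so w(η,σ) = Σ c_n exp(-2n²σ) sin(nη) with c_1=1, c_4=1: w(η,σ) = exp(-2σ)sin(η) + exp(-32σ)sin(4η).
Substituting back: u(s,τ) = w(s + 2τ, τ).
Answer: u(s, τ) = exp(-2τ)sin(s + 2τ) + exp(-32τ)sin(4s + 8τ)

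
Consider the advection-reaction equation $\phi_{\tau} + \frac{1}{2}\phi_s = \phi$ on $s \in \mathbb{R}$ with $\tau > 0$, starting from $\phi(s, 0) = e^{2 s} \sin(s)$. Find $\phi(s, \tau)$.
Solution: Substitute $\phi = e^{2s}u$.
Then $\phi_s = e^{2s}(u_s + 2u)$, $\phi_{\tau} = e^{2s}u_{\tau}$; substituting and dividing by $e^{2s}$, the lower-order terms cancel: $u_{\tau} + \frac{1}{2}u_s = 0$ (standard advection equation).
Data for $u$: $u(s,0) = e^{-2s}\phi(s,0) = \sin(s)$.
By characteristics ($ds/d\tau = 1/2$), $u(s,\tau) = f(s - \frac{1}{2}\tau)$ with $f = u( \cdot , 0)$.
So $u(s,\tau) = \sin(s - \tau/2)$, and $\phi(s,\tau) = e^{2s}u(s,\tau)$.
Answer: $\phi(s, \tau) = - e^{2 s} \sin(\tau/2 - s)$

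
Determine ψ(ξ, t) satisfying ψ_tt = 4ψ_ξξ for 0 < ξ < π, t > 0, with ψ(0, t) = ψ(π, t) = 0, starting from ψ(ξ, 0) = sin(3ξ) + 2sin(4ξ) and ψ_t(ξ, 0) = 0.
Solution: Separating variables: ψ = Σ [A_n cos(ω_n t) + B_n sin(ω_n t)] sin(nξ), ω_n = 2n. From ICs: A_3=1, A_4=2.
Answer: ψ(ξ, t) = sin(3ξ)cos(6t) + 2sin(4ξ)cos(8t)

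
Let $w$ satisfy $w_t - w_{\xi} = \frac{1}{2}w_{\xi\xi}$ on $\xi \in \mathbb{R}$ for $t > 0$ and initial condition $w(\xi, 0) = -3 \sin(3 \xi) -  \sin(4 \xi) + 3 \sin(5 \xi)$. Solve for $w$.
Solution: Moving frame: $\eta = \xi + t$, $\sigma = t$, $w = u(\eta,\sigma)$, so $w_t = u_{\sigma} + u_{\eta}$ and $w_{\xi\xi} = u_{\eta\eta}$.
Hence $w_t - w_{\xi} = u_{\sigma}$ and the PDE becomes the heat equation $u_{\sigma} = \frac{1}{2}u_{\eta\eta}$ on $\eta \in \mathbb{R}$.
Initial data: $u(\eta,0) = w(\eta,0) = -3 \sin(3 \eta) - \sin(4 \eta) + 3 \sin(5 \eta)$. Each mode $\sin(n\eta)$ decays as $e^{-n^2\sigma/2}$ on $\mathbb{R}$, so $u(\eta,\sigma) = \sum c_n e^{-n^2\sigma/2} \sin(n\eta)$ with $c_3=-3, c_4=-1, c_5=3$: $u(\eta,\sigma) = - e^{-8 \sigma} \sin(4 \eta) - 3 e^{-9 \sigma/2} \sin(3 \eta) + 3 e^{-25 \sigma/2} \sin(5 \eta)$.
Substituting back: $w(\xi,t) = u(\xi + t, t)$.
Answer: $w(\xi, t) = - e^{-8 t} \sin(4 \xi + 4 t) - 3 e^{-9 t/2} \sin(3 \xi + 3 t) + 3 e^{-25 t/2} \sin(5 \xi + 5 t)$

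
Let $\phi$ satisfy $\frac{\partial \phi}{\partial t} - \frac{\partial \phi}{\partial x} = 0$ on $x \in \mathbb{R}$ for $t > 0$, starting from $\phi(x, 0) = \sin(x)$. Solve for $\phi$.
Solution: By characteristics ($dx/dt = -1$), $\phi(x,t) = f(x + t)$ with $f = \phi( \cdot , 0)$.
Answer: $\phi(x, t) = \sin(t + x)$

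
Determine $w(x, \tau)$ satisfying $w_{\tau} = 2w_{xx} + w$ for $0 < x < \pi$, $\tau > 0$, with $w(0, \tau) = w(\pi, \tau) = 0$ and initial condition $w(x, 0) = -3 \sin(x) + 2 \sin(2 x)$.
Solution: Substitute $w = e^{\tau}u$.
Then $w_{\tau} = e^{\tau}(u_{\tau} + u)$, $w_{xx} = e^{\tau}u_{xx}$; substituting and dividing by $e^{\tau}$, the lower-order terms cancel: $u_{\tau} = 2u_{xx}$ (standard heat equation).
Data for $u$: $u(x,0) = w(x,0) = -3 \sin(x) + 2 \sin(2 x)$. The boundary conditions carry over: $u(0,\tau) = u(\pi,\tau) = 0$.
Separating variables: $u = \sum c_n e^{-2n^2\tau} \sin(nx)$. From $u(x,0) = -3 \sin(x) + 2 \sin(2 x)$: $c_1=-3, c_2=2$.
So $u(x,\tau) = -3 e^{-2 \tau} \sin(x) + 2 e^{-8 \tau} \sin(2 x)$, and $w(x,\tau) = e^{\tau}u(x,\tau)$.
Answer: $w(x, \tau) = -3 e^{-\tau} \sin(x) + 2 e^{-7 \tau} \sin(2 x)$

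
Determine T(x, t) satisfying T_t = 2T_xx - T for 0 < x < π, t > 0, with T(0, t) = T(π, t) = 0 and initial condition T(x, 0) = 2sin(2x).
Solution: Substitute T = exp(-t)u.
Then T_t = exp(-t)(u_t - u), T_xx = exp(-t)u_xx; substituting and dividing by exp(-t), the lower-order terms cancel: u_t = 2u_xx (standard heat equation).
Data for u: u(x,0) = T(x,0) = 2sin(2x). The boundary conditions carry over: u(0,t) = u(π,t) = 0.
Separating variables: u = Σ c_n exp(-2n²t) sin(nx). From u(x,0) = 2sin(2x): c_2=2.
So u(x,t) = 2exp(-8t)sin(2x), and T(x,t) = exp(-t)u(x,t).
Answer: T(x, t) = 2exp(-9t)sin(2x)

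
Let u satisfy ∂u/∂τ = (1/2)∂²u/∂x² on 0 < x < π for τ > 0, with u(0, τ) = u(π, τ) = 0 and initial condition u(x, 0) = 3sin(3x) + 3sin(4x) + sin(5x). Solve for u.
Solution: Using separation of variables u = X(x)T(τ):
Eigenfunctions: sin(nx), n = 1, 2, 3, ...
General solution: u(x, τ) = Σ c_n sin(nx) exp(-n² τ/2)
Matching u(x,0) = 3sin(3x) + 3sin(4x) + sin(5x) term by term: c_3=3, c_4=3, c_5=1.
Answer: u(x, τ) = 3exp(-8τ)sin(4x) + 3exp(-9τ/2)sin(3x) + exp(-25τ/2)sin(5x)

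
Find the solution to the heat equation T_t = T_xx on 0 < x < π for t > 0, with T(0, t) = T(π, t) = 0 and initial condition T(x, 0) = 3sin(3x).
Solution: Separating variables: T = Σ c_n exp(-n²t) sin(nx). From T(x,0) = 3sin(3x): c_3=3.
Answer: T(x, t) = 3exp(-9t)sin(3x)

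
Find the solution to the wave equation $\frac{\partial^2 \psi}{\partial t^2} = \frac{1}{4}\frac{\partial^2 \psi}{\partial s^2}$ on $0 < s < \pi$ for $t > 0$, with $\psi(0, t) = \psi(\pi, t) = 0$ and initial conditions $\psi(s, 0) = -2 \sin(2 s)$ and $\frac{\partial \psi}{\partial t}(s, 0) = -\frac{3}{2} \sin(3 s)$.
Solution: Using separation of variables $\psi = X(s)T(t)$:
Eigenfunctions: $\sin(ns)$, $n = 1, 2, 3, \ldots$
General solution: $\psi(s, t) = \sum [A_n \cos(n t/2) + B_n \sin(n t/2)] \sin(ns)$
From $\psi(s,0) = -2 \sin(2 s)$: $A_2=-2$. From $\psi_t(s,0) = -\frac{3}{2} \sin(3 s)$, using $\psi_t(s,0) = \sum \omega_n B_n \sin(ns)$ with $\omega_n = n/2$: $B_3 = (-3/2)/(3/2) = -1$.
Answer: $\psi(s, t) = -2 \sin(2 s) \cos(t) -  \sin(3 s) \sin(3 t/2)$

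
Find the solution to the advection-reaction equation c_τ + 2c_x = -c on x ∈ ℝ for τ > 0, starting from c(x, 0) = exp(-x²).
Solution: Substitute c = exp(-τ)u.
Then c_τ = exp(-τ)(u_τ - u), c_x = exp(-τ)u_x; substituting and dividing by exp(-τ), the lower-order terms cancel: u_τ + 2u_x = 0 (standard advection equation).
Data for u: u(x,0) = c(x,0) = exp(-x²).
By characteristics (dx/dτ = 2), u(x,τ) = f(x - 2τ) with f = u(·, 0).
So u(x,τ) = exp(-(x - 2τ)²), and c(x,τ) = exp(-τ)u(x,τ).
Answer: c(x, τ) = exp(-τ)exp(-(x - 2τ)²)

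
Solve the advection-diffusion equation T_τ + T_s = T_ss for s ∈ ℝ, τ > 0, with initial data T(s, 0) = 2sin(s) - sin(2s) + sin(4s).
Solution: Moving frame: η = s - τ, σ = τ, T = u(η,σ), so T_τ = u_σ - u_η and T_ss = u_ηη.
Hence T_τ + T_s = u_σ and the PDE becomes the heat equation u_σ = u_ηη on η ∈ ℝ.
Initial data: u(η,0) = T(η,0) = 2sin(η) - sin(2η) + sin(4η). Each mode sin(nη) decays as exp(-n²σ) on ℝ, so u(η,σ) = Σ c_n exp(-n²σ) sin(nη) with c_1=2, c_2=-1, c_4=1: u(η,σ) = 2exp(-σ)sin(η) - exp(-4σ)sin(2η) + exp(-16σ)sin(4η).
Substituting back: T(s,τ) = u(s - τ, τ).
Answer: T(s, τ) = 2exp(-τ)sin(s - τ) - exp(-4τ)sin(2s - 2τ) + exp(-16τ)sin(4s - 4τ)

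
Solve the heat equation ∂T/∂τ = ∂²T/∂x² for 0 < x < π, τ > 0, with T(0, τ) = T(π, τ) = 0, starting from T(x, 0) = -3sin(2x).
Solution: Using separation of variables T = X(x)G(τ):
Eigenfunctions: sin(nx), n = 1, 2, 3, ...
General solution: T(x, τ) = Σ c_n sin(nx) exp(-n² τ)
Matching T(x,0) = -3sin(2x) term by term: c_2=-3.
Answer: T(x, τ) = -3exp(-4τ)sin(2x)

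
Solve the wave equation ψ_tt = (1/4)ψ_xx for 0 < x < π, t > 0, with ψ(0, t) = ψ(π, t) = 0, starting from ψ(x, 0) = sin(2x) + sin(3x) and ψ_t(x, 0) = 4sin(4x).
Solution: Separating variables: ψ = Σ [A_n cos(ω_n t) + B_n sin(ω_n t)] sin(nx), ω_n = n/2. From ICs (B_n = velocity coefficient / ω_n): A_2=1, A_3=1, B_4=2.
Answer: ψ(x, t) = 2sin(2t)sin(4x) + sin(2x)cos(t) + sin(3x)cos(3t/2)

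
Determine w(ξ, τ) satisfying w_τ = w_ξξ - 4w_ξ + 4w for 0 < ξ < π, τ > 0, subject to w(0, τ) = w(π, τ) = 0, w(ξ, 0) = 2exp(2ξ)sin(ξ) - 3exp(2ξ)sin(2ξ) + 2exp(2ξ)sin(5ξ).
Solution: Substitute w = exp(2ξ)u.
Then w_ξ = exp(2ξ)(u_ξ + 2u), w_ξξ = exp(2ξ)(u_ξξ + 4u_ξ + 4u), w_τ = exp(2ξ)u_τ; substituting and dividing by exp(2ξ), the lower-order terms cancel: u_τ = u_ξξ (standard heat equation).
Data for u: u(ξ,0) = exp(-2ξ)w(ξ,0) = 2sin(ξ) - 3sin(2ξ) + 2sin(5ξ). The boundary conditions carry over: u(0,τ) = u(π,τ) = 0.
Separating variables: u = Σ c_n exp(-n²τ) sin(nξ). From u(ξ,0) = 2sin(ξ) - 3sin(2ξ) + 2sin(5ξ): c_1=2, c_2=-3, c_5=2.
So u(ξ,τ) = 2exp(-τ)sin(ξ) - 3exp(-4τ)sin(2ξ) + 2exp(-25τ)sin(5ξ), and w(ξ,τ) = exp(2ξ)u(ξ,τ).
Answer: w(ξ, τ) = 2exp(2ξ)exp(-τ)sin(ξ) - 3exp(2ξ)exp(-4τ)sin(2ξ) + 2exp(2ξ)exp(-25τ)sin(5ξ)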